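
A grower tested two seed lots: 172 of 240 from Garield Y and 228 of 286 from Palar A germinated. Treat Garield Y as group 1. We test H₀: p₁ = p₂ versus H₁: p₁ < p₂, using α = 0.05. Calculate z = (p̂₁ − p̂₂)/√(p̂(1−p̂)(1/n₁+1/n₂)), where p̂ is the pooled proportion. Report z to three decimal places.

z = -2.156

p̂₁ = 172/240 = 0.71667, p̂₂ = 228/286 = 0.79720.
Pooled p̂ = (172+228)/(240+286) = 400/526 = 0.76046.
SE = √(0.182163 × 0.00766317) = 0.03736.
z = (0.71667 − 0.79720)/0.03736 = -0.08053/0.03736 = -2.156.
p-value = P(Z < -2.156) ≈ 0.0156. With α = 0.05, reject H₀.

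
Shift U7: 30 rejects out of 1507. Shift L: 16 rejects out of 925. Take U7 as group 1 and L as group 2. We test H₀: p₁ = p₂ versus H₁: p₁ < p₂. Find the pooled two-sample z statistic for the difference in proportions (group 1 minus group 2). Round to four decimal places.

z = 0.4587

p̂₁ = 30/1507 = 0.019907, p̂₂ = 16/925 = 0.017297.
Pooled p̂ = (30+16)/(1507+925) = 46/2432 = 0.018914.
SE = √(p̂(1−p̂)(1/n₁+1/n₂)) = √(0.018914·0.981086·0.00174465) = √(3.2375e-05) = 0.005690.
z = (0.019907 − 0.017297)/0.005690 = 0.002610/0.005690 = 0.4587.
p-value = P(Z < 0.459) ≈ 0.6768.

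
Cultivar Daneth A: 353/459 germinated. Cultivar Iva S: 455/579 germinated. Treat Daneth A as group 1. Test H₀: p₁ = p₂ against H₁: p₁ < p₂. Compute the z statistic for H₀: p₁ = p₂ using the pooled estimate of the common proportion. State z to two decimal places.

z = -0.65

p̂₁ = 353/459 ≈ 0.76906, p̂₂ = 455/579 ≈ 0.78584.
Pooled p̂ = (353+455)/(459+579) = 808/1038 = 0.77842.
SE = √(p̂(1−p̂)(1/n₁+1/n₂)) = √(0.77842·0.22158·0.00390576) = √(0.000673675) = 0.02596.
z = (0.76906 − 0.78584)/0.02596 = -0.01678/0.02596 = -0.65.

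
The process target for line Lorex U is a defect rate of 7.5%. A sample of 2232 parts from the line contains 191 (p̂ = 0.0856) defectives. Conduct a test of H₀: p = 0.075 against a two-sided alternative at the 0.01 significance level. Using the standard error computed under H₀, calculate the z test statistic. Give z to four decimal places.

z = 1.8965

p̂ = 191/2232 = 0.085573.
SE = √(p₀(1−p₀)/n) = √(0.069375/2232) = 0.005575.
z = (0.085573 − 0.075)/0.005575 = 0.010573/0.005575 = 1.8965.
Two-sided p-value ≈ 2·Φ(−1.897) = 0.0579, so at α = 0.01 we fail to reject H₀.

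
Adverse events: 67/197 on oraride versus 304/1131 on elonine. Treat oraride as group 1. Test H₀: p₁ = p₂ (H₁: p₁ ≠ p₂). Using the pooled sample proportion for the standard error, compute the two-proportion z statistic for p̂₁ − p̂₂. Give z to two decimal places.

p̂₁ = 67/197 = 0.3401, p̂₂ = 304/1131 = 0.2688.
Pooled p̂ = (67+304)/(197+1131) = 371/1328 = 0.2794.
SE = √(0.201321 × 0.00596032) = 0.0346.
z = (0.3401 − 0.2688)/0.0346 = 0.0713/0.0346 = 2.06.

z = 2.06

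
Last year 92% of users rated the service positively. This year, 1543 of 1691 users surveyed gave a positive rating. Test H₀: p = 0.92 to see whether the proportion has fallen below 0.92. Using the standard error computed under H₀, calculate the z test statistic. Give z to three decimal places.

z = -1.140

p̂ = 1543/1691 ≈ 0.912478.
Standard error under H₀: √(0.92×0.08/1691) = 0.006597.
z = (0.912478 − 0.92)/0.006597 = -0.007522/0.006597 = -1.140.
p-value = P(Z < -1.140) ≈ 0.1271.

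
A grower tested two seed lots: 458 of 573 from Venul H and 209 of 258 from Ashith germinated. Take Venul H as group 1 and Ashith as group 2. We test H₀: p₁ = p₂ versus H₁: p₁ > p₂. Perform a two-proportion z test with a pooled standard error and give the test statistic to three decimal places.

p̂₁ = 458/573 ≈ 0.79930, p̂₂ = 209/258 ≈ 0.81008.
Pooled p̂ = (458+209)/(573+258) = 667/831 = 0.80265.
SE = √(p̂(1−p̂)(1/n₁+1/n₂)) = √(0.80265·0.19735·0.00562117) = √(0.000890419) = 0.02984.
z = (0.79930 − 0.81008)/0.02984 = -0.01078/0.02984 = -0.361.
p-value = P(Z > -0.361) ≈ 0.6410.

z = -0.361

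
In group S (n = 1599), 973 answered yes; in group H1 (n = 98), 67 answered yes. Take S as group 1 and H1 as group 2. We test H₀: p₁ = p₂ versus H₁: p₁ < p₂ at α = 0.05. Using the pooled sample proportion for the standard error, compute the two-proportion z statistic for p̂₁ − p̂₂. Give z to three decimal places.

p̂₁ = 973/1599 = 0.60851, p̂₂ = 67/98 = 0.68367.
Pooled p̂ = (973+67)/(1599+98) = 1040/1697 = 0.61285.
SE = √(0.237266 × 0.0108295) = 0.05069.
z = (0.60851 − 0.68367)/0.05069 = -0.07516/0.05069 = -1.483.
p-value = P(Z < -1.483) ≈ 0.0691; since p > α = 0.05, fail to reject H₀.

z = -1.483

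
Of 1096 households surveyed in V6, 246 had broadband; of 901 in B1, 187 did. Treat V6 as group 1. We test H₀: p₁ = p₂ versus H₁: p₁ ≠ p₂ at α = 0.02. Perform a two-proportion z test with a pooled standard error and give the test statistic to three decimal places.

p̂₁ = 246/1096 ≈ 0.22445, p̂₂ = 187/901 ≈ 0.20755.
Pooled p̂ = (246+187)/(1096+901) = 433/1997 = 0.21683.
SE = √(0.169812 × 0.00202229) = 0.01853.
z = (0.22445 − 0.20755)/0.01853 = 0.01690/0.01853 = 0.912.
Two-sided p-value ≈ 2·Φ(−0.912) = 0.3616; since p > α = 0.02, fail to reject H₀.

z = 0.912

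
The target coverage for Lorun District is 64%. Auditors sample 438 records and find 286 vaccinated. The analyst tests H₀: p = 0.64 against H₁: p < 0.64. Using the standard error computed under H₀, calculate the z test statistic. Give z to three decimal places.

z = 0.565

p̂ = 286/438 ≈ 0.65297.
SE = √(p₀(1−p₀)/n) = √(0.2304/438) = 0.02294.
z = (0.65297 − 0.64)/0.02294 = 0.01297/0.02294 = 0.565.
p-value = P(Z < 0.565) ≈ 0.7141.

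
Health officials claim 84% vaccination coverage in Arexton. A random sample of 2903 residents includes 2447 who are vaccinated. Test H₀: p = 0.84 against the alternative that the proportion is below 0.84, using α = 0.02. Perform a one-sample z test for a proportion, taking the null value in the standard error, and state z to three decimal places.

z = 0.429

p̂ = 2447/2903 ≈ 0.84292.
SE = √(p₀(1−p₀)/n) = √(0.1344/2903) = 0.00680.
z = (0.84292 − 0.84)/0.00680 = 0.00292/0.00680 = 0.429.
p-value = P(Z < 0.429) ≈ 0.6662. With α = 0.02, fail to reject H₀.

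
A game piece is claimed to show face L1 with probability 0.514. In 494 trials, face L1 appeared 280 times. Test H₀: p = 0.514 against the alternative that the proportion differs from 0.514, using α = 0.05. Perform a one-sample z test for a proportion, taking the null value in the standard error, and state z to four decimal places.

z = 2.3481

p̂ = 280/494 ≈ 0.566802.
Under H₀, SE = √(0.514·0.486/494) = √(0.000505676) = 0.022487.
z = (0.566802 − 0.514)/0.022487 = 0.052802/0.022487 = 2.3481.
p-value = 2·P(Z > 2.348) ≈ 0.0189, so at α = 0.05 we reject H₀.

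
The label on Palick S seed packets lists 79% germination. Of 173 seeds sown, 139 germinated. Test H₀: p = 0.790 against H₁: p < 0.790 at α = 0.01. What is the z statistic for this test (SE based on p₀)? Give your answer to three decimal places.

z = 0.435

p̂ = 139/173 = 0.80347.
SE = √(p₀(1−p₀)/n) = √(0.1659/173) = 0.03097.
z = (0.80347 − 0.79)/0.03097 = 0.01347/0.03097 = 0.435.
p-value = P(Z < 0.435) ≈ 0.6682, so at α = 0.01 we fail to reject H₀.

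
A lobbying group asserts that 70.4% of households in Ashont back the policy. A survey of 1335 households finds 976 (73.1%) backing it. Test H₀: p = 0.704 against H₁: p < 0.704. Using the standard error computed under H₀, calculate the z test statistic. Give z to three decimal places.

p̂ = 976/1335 = 0.731086.
Standard error under H₀: √(0.704×0.296/1335) = 0.012494.
z = (0.731086 − 0.704)/0.012494 = 0.027086/0.012494 = 2.168.

z = 2.168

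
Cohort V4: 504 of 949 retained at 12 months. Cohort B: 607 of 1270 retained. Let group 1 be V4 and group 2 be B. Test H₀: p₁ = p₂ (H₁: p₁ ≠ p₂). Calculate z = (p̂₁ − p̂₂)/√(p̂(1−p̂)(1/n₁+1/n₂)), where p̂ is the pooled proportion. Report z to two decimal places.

p̂₁ = 504/949 ≈ 0.53109, p̂₂ = 607/1270 ≈ 0.47795.
Pooled p̂ = (504+607)/(949+1270) = 1111/2219 = 0.50068.
SE = √(0.25 × 0.00184114) = 0.02145.
z = (0.53109 − 0.47795)/0.02145 = 0.05314/0.02145 = 2.48.

z = 2.48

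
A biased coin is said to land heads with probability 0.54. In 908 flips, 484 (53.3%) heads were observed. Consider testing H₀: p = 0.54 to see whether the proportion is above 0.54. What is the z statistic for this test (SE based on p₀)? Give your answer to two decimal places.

z = -0.42

p̂ = 484/908 ≈ 0.5330.
Under H₀, SE = √(0.54·0.46/908) = √(0.000273568) = 0.0165.
z = (0.5330 − 0.54)/0.0165 = -0.0070/0.0165 = -0.42.
p-value = P(Z > -0.421) ≈ 0.6631.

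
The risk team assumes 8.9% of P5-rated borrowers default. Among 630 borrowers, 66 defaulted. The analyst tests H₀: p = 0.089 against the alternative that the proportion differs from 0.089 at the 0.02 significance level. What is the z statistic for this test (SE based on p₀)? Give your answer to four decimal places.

z = 1.3894

p̂ = 66/630 ≈ 0.1047619.
Standard error under H₀: √(0.089×0.911/630) = 0.0113445.
z = (0.1047619 − 0.089)/0.0113445 = 0.0157619/0.0113445 = 1.3894.
p-value = 2·P(Z > 1.389) ≈ 0.1647, so at α = 0.02 we fail to reject H₀.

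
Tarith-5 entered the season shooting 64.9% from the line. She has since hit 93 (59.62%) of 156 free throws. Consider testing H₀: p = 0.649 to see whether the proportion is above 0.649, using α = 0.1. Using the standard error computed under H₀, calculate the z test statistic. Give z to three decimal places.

p̂ = 93/156 ≈ 0.59615.
Standard error under H₀: √(0.649×0.351/156) = 0.03821.
z = (0.59615 − 0.649)/0.03821 = -0.05285/0.03821 = -1.383.
p-value = P(Z > -1.383) ≈ 0.9167, so at α = 0.1 we fail to reject H₀.

z = -1.383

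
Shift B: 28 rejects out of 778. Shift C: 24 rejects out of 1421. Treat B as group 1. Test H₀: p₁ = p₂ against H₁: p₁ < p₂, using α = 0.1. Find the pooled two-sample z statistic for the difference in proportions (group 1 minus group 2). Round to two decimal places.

z = 2.82

p̂₁ = 28/778 = 0.03599, p̂₂ = 24/1421 = 0.01689.
Pooled p̂ = (28+24)/(778+1421) = 52/2199 = 0.02365.
SE = √(0.0230879 × 0.00198908) = 0.00678.
z = (0.03599 − 0.01689)/0.00678 = 0.01910/0.00678 = 2.82.
p-value = P(Z < 2.819) ≈ 0.9976; since p > α = 0.1, fail to reject H₀.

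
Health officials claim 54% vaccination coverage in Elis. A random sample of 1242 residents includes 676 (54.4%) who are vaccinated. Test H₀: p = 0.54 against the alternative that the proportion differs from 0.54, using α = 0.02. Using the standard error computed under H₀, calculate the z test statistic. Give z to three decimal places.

p̂ = 676/1242 ≈ 0.54428.
Standard error under H₀: √(0.54×0.46/1242) = 0.01414.
z = (0.54428 − 0.54)/0.01414 = 0.00428/0.01414 = 0.303.
Two-sided p-value ≈ 2·Φ(−0.303) = 0.7620, so at α = 0.02 we fail to reject H₀.

z = 0.303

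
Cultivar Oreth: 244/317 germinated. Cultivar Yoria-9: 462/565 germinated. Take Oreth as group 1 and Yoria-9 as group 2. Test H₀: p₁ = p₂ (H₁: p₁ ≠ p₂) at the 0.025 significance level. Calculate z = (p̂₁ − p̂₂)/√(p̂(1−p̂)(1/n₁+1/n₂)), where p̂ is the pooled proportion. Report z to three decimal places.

p̂₁ = 244/317 ≈ 0.76972, p̂₂ = 462/565 ≈ 0.81770.
Pooled p̂ = (244+462)/(317+565) = 706/882 = 0.80045.
SE = √(0.159728 × 0.00492449) = 0.02805.
z = (0.76972 − 0.81770)/0.02805 = -0.04798/0.02805 = -1.711.
Two-sided p-value ≈ 2·Φ(−1.711) = 0.0871. With α = 0.025, fail to reject H₀.

z = -1.711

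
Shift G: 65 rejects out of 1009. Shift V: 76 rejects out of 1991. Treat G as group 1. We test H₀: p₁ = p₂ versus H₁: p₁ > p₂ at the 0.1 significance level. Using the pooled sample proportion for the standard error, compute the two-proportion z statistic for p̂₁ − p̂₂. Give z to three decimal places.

p̂₁ = 65/1009 = 0.06442, p̂₂ = 76/1991 = 0.03817.
Pooled p̂ = (65+76)/(1009+1991) = 141/3000 = 0.04700.
SE = √(0.044791 × 0.00149334) = 0.00818.
z = (0.06442 − 0.03817)/0.00818 = 0.02625/0.00818 = 3.209.
p-value = P(Z > 3.209) ≈ 0.0007. With α = 0.1, reject H₀.

z = 3.209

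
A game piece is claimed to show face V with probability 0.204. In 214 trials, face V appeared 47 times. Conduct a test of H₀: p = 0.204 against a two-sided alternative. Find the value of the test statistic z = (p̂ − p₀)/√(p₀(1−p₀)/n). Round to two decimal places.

z = 0.57

p̂ = 47/214 = 0.2196.
Standard error under H₀: √(0.204×0.796/214) = 0.0275.
z = (0.2196 − 0.204)/0.0275 = 0.0156/0.0275 = 0.57.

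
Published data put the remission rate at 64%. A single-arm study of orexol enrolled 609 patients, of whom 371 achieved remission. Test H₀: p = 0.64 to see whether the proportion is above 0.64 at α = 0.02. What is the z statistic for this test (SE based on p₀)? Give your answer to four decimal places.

z = -1.5837

p̂ = 371/609 ≈ 0.609195.
Under H₀, SE = √(0.64·0.36/609) = √(0.000378325) = 0.019451.
z = (0.609195 − 0.64)/0.019451 = -0.030805/0.019451 = -1.5837.
p-value = P(Z > -1.584) ≈ 0.9434; since p > α = 0.02, fail to reject H₀.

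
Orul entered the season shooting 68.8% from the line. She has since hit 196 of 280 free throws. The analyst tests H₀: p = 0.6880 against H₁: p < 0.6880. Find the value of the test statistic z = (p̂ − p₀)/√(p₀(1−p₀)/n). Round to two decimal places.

z = 0.43

p̂ = 196/280 ≈ 0.7000.
Standard error under H₀: √(0.688×0.312/280) = 0.0277.
z = (0.7000 − 0.688)/0.0277 = 0.0120/0.0277 = 0.43.
p-value = P(Z < 0.433) ≈ 0.6676.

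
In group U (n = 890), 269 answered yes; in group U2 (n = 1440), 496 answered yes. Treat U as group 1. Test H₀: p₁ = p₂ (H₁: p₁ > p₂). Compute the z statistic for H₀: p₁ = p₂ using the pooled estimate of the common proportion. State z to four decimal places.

z = -2.1074

p̂₁ = 269/890 = 0.302247, p̂₂ = 496/1440 = 0.344444.
Pooled p̂ = (269+496)/(890+1440) = 765/2330 = 0.328326.
SE = √(p̂(1−p̂)(1/n₁+1/n₂)) = √(0.328326·0.671674·0.00181804) = √(0.000400929) = 0.020023.
z = (0.302247 − 0.344444)/0.020023 = -0.042197/0.020023 = -2.1074.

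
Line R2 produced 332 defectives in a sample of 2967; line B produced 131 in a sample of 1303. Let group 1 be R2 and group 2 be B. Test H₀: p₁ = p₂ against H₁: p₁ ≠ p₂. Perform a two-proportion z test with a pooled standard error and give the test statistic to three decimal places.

p̂₁ = 332/2967 = 0.111898, p̂₂ = 131/1303 = 0.100537.
Pooled p̂ = (332+131)/(2967+1303) = 463/4270 = 0.108431.
SE = √(p̂(1−p̂)(1/n₁+1/n₂)) = √(0.108431·0.891569·0.0011045) = √(0.000106776) = 0.010333.
z = (0.111898 − 0.100537)/0.010333 = 0.011361/0.010333 = 1.099.
p-value = 2·P(Z > 1.099) ≈ 0.2716.

z = 1.099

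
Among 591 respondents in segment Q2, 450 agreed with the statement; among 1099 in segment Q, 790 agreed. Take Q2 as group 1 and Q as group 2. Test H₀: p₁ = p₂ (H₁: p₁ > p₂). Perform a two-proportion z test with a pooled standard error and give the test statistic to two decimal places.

p̂₁ = 450/591 ≈ 0.7614, p̂₂ = 790/1099 ≈ 0.7188.
Pooled p̂ = (450+790)/(591+1099) = 1240/1690 = 0.7337.
SE = √(0.195371 × 0.00260197) = 0.0225.
z = (0.7614 − 0.7188)/0.0225 = 0.0426/0.0225 = 1.89.
p-value = P(Z > 1.889) ≈ 0.0295.

z = 1.89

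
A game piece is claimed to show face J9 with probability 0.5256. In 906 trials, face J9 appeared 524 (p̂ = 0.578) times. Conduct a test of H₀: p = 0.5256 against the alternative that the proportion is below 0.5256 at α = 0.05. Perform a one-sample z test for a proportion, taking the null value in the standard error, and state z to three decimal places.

p̂ = 524/906 ≈ 0.57837.
Standard error under H₀: √(0.5256×0.4744/906) = 0.01659.
z = (0.57837 − 0.5256)/0.01659 = 0.05277/0.01659 = 3.181.
p-value = P(Z < 3.181) ≈ 0.9993. With α = 0.05, fail to reject H₀.

z = 3.181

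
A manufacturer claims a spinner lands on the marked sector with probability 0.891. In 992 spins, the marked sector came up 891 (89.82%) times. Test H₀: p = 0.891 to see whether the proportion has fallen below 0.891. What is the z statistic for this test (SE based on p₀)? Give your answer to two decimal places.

p̂ = 891/992 ≈ 0.8982.
Standard error under H₀: √(0.891×0.109/992) = 0.0099.
z = (0.8982 − 0.891)/0.0099 = 0.0072/0.0099 = 0.73.
p-value = P(Z < 0.726) ≈ 0.7661.

z = 0.73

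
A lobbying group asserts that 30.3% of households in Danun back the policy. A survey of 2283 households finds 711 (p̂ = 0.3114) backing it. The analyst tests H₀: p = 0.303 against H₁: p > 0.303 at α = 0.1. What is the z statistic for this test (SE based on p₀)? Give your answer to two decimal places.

z = 0.88

p̂ = 711/2283 ≈ 0.3114.
Standard error under H₀: √(0.303×0.697/2283) = 0.0096.
z = (0.3114 − 0.303)/0.0096 = 0.0084/0.0096 = 0.88.
p-value = P(Z > 0.877) ≈ 0.1903, so at α = 0.1 we fail to reject H₀.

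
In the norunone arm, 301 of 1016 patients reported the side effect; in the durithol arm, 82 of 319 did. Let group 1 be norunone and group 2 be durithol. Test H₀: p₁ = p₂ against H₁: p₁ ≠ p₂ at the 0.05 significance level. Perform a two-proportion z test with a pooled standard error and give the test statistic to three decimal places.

z = 1.351

p̂₁ = 301/1016 ≈ 0.29626, p̂₂ = 82/319 ≈ 0.25705.
Pooled p̂ = (301+82)/(1016+319) = 383/1335 = 0.28689.
SE = √(p̂(1−p̂)(1/n₁+1/n₂)) = √(0.28689·0.71311·0.00411905) = √(0.000842694) = 0.02903.
z = (0.29626 − 0.25705)/0.02903 = 0.03921/0.02903 = 1.351.
p-value = 2·P(Z > 1.351) ≈ 0.1768. With α = 0.05, fail to reject H₀.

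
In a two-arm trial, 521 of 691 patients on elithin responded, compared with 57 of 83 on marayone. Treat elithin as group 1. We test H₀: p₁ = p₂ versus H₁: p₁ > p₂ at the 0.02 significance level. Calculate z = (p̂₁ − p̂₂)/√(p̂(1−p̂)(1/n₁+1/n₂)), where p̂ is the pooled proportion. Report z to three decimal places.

p̂₁ = 521/691 = 0.75398, p̂₂ = 57/83 = 0.68675.
Pooled p̂ = (521+57)/(691+83) = 578/774 = 0.74677.
SE = √(0.189105 × 0.0134954) = 0.05052.
z = (0.75398 − 0.68675)/0.05052 = 0.06723/0.05052 = 1.331.
p-value = P(Z > 1.331) ≈ 0.0916. With α = 0.02, fail to reject H₀.

z = 1.331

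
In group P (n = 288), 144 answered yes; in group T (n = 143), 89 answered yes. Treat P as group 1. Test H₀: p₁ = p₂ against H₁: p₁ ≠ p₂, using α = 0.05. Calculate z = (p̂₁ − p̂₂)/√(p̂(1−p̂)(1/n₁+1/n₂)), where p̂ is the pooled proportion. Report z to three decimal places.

p̂₁ = 144/288 = 0.500000, p̂₂ = 89/143 = 0.622378.
Pooled p̂ = (144+89)/(288+143) = 233/431 = 0.540603.
SE = √(0.248351 × 0.0104652) = 0.050981.
z = (0.500000 − 0.622378)/0.050981 = -0.122378/0.050981 = -2.400.
Two-sided p-value ≈ 2·Φ(−2.400) = 0.0164; since p < α = 0.05, reject H₀.

z = -2.400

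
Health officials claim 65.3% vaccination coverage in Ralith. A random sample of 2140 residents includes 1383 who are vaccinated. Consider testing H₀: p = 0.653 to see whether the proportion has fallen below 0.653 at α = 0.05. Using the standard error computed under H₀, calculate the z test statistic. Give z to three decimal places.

p̂ = 1383/2140 = 0.64626.
SE = √(p₀(1−p₀)/n) = √(0.22659/2140) = 0.01029.
z = (0.64626 − 0.653)/0.01029 = -0.00674/0.01029 = -0.655.
p-value = P(Z < -0.655) ≈ 0.2563; since p > α = 0.05, fail to reject H₀.

z = -0.655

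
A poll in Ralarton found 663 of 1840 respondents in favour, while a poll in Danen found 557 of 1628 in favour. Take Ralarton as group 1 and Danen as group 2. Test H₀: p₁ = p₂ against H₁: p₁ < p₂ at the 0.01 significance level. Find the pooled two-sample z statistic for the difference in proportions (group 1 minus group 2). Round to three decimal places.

p̂₁ = 663/1840 ≈ 0.36033, p̂₂ = 557/1628 ≈ 0.34214.
Pooled p̂ = (663+557)/(1840+1628) = 1220/3468 = 0.35179.
SE = √(p̂(1−p̂)(1/n₁+1/n₂)) = √(0.35179·0.64821·0.00115773) = √(0.000264001) = 0.01625.
z = (0.36033 − 0.34214)/0.01625 = 0.01819/0.01625 = 1.119.
p-value = P(Z < 1.119) ≈ 0.8685, so at α = 0.01 we fail to reject H₀.

z = 1.119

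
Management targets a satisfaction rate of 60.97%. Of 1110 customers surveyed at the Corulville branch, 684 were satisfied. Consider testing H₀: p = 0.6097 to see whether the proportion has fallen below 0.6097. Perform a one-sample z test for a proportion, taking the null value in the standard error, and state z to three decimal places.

p̂ = 684/1110 ≈ 0.61622.
Under H₀, SE = √(0.6097·0.3903/1110) = √(0.000214384) = 0.01464.
z = (0.61622 − 0.6097)/0.01464 = 0.00652/0.01464 = 0.445.
p-value = P(Z < 0.445) ≈ 0.6719.

z = 0.445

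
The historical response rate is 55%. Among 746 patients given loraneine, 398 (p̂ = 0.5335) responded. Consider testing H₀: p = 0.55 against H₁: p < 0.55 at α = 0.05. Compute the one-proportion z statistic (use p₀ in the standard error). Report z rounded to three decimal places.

z = -0.905

p̂ = 398/746 ≈ 0.533512.
Standard error under H₀: √(0.55×0.45/746) = 0.018215.
z = (0.533512 − 0.55)/0.018215 = -0.016488/0.018215 = -0.905.
p-value = P(Z < -0.905) ≈ 0.1827; since p > α = 0.05, fail to reject H₀.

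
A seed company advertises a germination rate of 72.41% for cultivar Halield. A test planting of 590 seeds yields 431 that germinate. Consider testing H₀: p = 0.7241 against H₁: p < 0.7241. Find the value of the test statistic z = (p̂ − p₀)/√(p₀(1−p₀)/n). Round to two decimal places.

p̂ = 431/590 = 0.7305.
Standard error under H₀: √(0.7241×0.2759/590) = 0.0184.
z = (0.7305 − 0.7241)/0.0184 = 0.0064/0.0184 = 0.35.
p-value = P(Z < 0.348) ≈ 0.6362.

z = 0.35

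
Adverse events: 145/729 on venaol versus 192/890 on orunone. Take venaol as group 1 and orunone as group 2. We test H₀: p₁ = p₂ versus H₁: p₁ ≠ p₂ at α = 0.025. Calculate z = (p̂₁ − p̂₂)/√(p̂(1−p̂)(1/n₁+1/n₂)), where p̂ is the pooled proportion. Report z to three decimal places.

z = -0.830

p̂₁ = 145/729 = 0.19890, p̂₂ = 192/890 = 0.21573.
Pooled p̂ = (145+192)/(729+890) = 337/1619 = 0.20815.
SE = √(p̂(1−p̂)(1/n₁+1/n₂)) = √(0.20815·0.79185·0.00249534) = √(0.000411295) = 0.02028.
z = (0.19890 − 0.21573)/0.02028 = -0.01683/0.02028 = -0.830.
Two-sided p-value ≈ 2·Φ(−0.830) = 0.4067. With α = 0.025, fail to reject H₀.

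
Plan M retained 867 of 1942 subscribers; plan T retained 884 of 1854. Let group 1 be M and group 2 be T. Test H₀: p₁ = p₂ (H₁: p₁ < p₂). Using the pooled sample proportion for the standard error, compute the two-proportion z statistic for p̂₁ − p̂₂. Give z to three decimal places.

z = -1.876

p̂₁ = 867/1942 = 0.446447, p̂₂ = 884/1854 = 0.476807.
Pooled p̂ = (867+884)/(1942+1854) = 1751/3796 = 0.461275.
SE = √(p̂(1−p̂)(1/n₁+1/n₂)) = √(0.461275·0.538725·0.00105431) = √(0.000261996) = 0.016186.
z = (0.446447 − 0.476807)/0.016186 = -0.030360/0.016186 = -1.876.
p-value = P(Z < -1.876) ≈ 0.0304.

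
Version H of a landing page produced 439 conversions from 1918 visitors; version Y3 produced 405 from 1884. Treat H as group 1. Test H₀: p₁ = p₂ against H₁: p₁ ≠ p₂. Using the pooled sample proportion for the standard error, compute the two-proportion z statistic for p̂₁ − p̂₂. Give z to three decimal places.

z = 1.032

p̂₁ = 439/1918 = 0.22888, p̂₂ = 405/1884 = 0.21497.
Pooled p̂ = (439+405)/(1918+1884) = 844/3802 = 0.22199.
SE = √(p̂(1−p̂)(1/n₁+1/n₂)) = √(0.22199·0.77801·0.00105216) = √(0.000181718) = 0.01348.
z = (0.22888 − 0.21497)/0.01348 = 0.01391/0.01348 = 1.032.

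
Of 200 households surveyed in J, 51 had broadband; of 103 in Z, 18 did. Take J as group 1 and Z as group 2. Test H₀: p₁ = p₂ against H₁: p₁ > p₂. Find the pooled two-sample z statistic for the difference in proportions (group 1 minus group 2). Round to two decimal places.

p̂₁ = 51/200 = 0.2550, p̂₂ = 18/103 = 0.1748.
Pooled p̂ = (51+18)/(200+103) = 69/303 = 0.2277.
SE = √(p̂(1−p̂)(1/n₁+1/n₂)) = √(0.2277·0.7723·0.0147087) = √(0.00258675) = 0.0509.
z = (0.2550 − 0.1748)/0.0509 = 0.0802/0.0509 = 1.58.
p-value = P(Z > 1.578) ≈ 0.0573.

z = 1.58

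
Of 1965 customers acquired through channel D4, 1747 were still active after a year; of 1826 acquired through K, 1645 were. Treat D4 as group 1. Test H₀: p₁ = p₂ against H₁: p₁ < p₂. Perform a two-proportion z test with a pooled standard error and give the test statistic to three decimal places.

p̂₁ = 1747/1965 ≈ 0.889059, p̂₂ = 1645/1826 ≈ 0.900876.
Pooled p̂ = (1747+1645)/(1965+1826) = 3392/3791 = 0.894751.
SE = √(p̂(1−p̂)(1/n₁+1/n₂)) = √(0.894751·0.105249·0.00105655) = √(9.94974e-05) = 0.009975.
z = (0.889059 − 0.900876)/0.009975 = -0.011817/0.009975 = -1.185.
p-value = P(Z < -1.185) ≈ 0.1181.

z = -1.185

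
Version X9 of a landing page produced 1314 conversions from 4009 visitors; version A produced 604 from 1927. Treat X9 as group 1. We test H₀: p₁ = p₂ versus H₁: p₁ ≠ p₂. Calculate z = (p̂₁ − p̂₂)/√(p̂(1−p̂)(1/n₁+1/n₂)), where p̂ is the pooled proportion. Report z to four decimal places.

p̂₁ = 1314/4009 = 0.327763, p̂₂ = 604/1927 = 0.313441.
Pooled p̂ = (1314+604)/(4009+1927) = 1918/5936 = 0.323113.
SE = √(0.218711 × 0.00076838) = 0.012964.
z = (0.327763 − 0.313441)/0.012964 = 0.014322/0.012964 = 1.1048.
p-value = 2·P(Z > 1.105) ≈ 0.2693.

z = 1.1048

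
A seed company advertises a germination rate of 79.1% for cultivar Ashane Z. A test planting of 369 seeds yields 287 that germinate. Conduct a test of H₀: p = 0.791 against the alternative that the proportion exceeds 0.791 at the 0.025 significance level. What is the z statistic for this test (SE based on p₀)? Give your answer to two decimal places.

z = -0.62

p̂ = 287/369 ≈ 0.7778.
Under H₀, SE = √(0.791·0.209/369) = √(0.000448019) = 0.0212.
z = (0.7778 − 0.791)/0.0212 = -0.0132/0.0212 = -0.62.
p-value = P(Z > -0.625) ≈ 0.7339. With α = 0.025, fail to reject H₀.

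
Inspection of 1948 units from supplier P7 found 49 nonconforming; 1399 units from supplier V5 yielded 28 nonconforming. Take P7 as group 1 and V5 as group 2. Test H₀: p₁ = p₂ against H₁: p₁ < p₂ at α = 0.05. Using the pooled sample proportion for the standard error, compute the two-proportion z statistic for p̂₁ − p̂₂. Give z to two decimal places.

z = 0.98

p̂₁ = 49/1948 = 0.0252, p̂₂ = 28/1399 = 0.0200.
Pooled p̂ = (49+28)/(1948+1399) = 77/3347 = 0.0230.
SE = √(p̂(1−p̂)(1/n₁+1/n₂)) = √(0.0230·0.9770·0.00122814) = √(2.76043e-05) = 0.0053.
z = (0.0252 − 0.0200)/0.0053 = 0.0052/0.0053 = 0.98.
p-value = P(Z < 0.978) ≈ 0.8360. With α = 0.05, fail to reject H₀.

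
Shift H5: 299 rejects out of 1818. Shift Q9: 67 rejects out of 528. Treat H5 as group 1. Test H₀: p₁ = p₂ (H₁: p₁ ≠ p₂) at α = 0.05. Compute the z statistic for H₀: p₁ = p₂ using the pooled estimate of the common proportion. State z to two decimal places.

z = 2.09

p̂₁ = 299/1818 = 0.16447, p̂₂ = 67/528 = 0.12689.
Pooled p̂ = (299+67)/(1818+528) = 366/2346 = 0.15601.
SE = √(0.131671 × 0.00244399) = 0.01794.
z = (0.16447 − 0.12689)/0.01794 = 0.03758/0.01794 = 2.09.
p-value = 2·P(Z > 2.094) ≈ 0.0362. With α = 0.05, reject H₀.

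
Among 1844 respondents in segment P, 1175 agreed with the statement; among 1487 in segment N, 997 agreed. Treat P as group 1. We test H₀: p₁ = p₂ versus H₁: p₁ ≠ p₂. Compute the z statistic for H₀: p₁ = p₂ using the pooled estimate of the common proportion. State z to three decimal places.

z = -2.004

p̂₁ = 1175/1844 ≈ 0.637202, p̂₂ = 997/1487 ≈ 0.670477.
Pooled p̂ = (1175+997)/(1844+1487) = 2172/3331 = 0.652056.
SE = √(0.226879 × 0.00121479) = 0.016602.
z = (0.637202 − 0.670477)/0.016602 = -0.033275/0.016602 = -2.004.
p-value = 2·P(Z > 2.004) ≈ 0.0450.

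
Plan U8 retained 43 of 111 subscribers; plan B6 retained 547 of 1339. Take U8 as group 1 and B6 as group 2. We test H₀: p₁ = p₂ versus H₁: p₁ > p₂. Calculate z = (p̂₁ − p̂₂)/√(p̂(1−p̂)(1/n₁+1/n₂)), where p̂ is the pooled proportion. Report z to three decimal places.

z = -0.435

p̂₁ = 43/111 ≈ 0.38739, p̂₂ = 547/1339 ≈ 0.40851.
Pooled p̂ = (43+547)/(111+1339) = 590/1450 = 0.40690.
SE = √(0.241332 × 0.00975583) = 0.04852.
z = (0.38739 − 0.40851)/0.04852 = -0.02112/0.04852 = -0.435.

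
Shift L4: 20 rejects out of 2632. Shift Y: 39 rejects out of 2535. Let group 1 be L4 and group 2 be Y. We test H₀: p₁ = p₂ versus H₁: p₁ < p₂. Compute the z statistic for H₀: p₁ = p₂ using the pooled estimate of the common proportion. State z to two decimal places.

p̂₁ = 20/2632 ≈ 0.00760, p̂₂ = 39/2535 ≈ 0.01538.
Pooled p̂ = (20+39)/(2632+2535) = 59/5167 = 0.01142.
SE = √(p̂(1−p̂)(1/n₁+1/n₂)) = √(0.01142·0.98858·0.000774417) = √(8.74179e-06) = 0.00296.
z = (0.00760 − 0.01538)/0.00296 = -0.00778/0.00296 = -2.63.
p-value = P(Z < -2.633) ≈ 0.0042.

z = -2.63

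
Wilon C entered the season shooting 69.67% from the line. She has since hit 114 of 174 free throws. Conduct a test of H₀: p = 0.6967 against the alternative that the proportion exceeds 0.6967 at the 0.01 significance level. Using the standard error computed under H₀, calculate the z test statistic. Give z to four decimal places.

z = -1.1917

p̂ = 114/174 ≈ 0.655172.
Under H₀, SE = √(0.6967·0.3033/174) = √(0.00121442) = 0.034849.
z = (0.655172 − 0.6967)/0.034849 = -0.041528/0.034849 = -1.1917.
p-value = P(Z > -1.192) ≈ 0.8833; since p > α = 0.01, fail to reject H₀.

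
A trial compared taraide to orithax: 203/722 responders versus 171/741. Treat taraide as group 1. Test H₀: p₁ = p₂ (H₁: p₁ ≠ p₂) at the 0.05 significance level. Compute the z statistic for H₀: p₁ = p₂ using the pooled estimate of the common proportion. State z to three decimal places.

z = 2.209

p̂₁ = 203/722 = 0.28116, p̂₂ = 171/741 = 0.23077.
Pooled p̂ = (203+171)/(722+741) = 374/1463 = 0.25564.
SE = √(0.190288 × 0.00273457) = 0.02281.
z = (0.28116 − 0.23077)/0.02281 = 0.05039/0.02281 = 2.209.
p-value = 2·P(Z > 2.209) ≈ 0.0272, so at α = 0.05 we reject H₀.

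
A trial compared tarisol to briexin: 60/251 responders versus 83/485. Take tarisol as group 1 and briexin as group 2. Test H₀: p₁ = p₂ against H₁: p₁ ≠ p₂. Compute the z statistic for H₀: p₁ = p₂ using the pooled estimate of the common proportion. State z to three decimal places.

z = 2.207

p̂₁ = 60/251 ≈ 0.239044, p̂₂ = 83/485 ≈ 0.171134.
Pooled p̂ = (60+83)/(251+485) = 143/736 = 0.194293.
SE = √(0.156544 × 0.00604592) = 0.030764.
z = (0.239044 − 0.171134)/0.030764 = 0.067910/0.030764 = 2.207.
p-value = 2·P(Z > 2.207) ≈ 0.0273.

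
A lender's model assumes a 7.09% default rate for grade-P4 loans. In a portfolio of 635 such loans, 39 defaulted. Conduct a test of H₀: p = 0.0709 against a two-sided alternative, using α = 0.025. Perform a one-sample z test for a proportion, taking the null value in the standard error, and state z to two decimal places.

p̂ = 39/635 ≈ 0.0614.
Under H₀, SE = √(0.0709·0.9291/635) = √(0.000103737) = 0.0102.
z = (0.0614 − 0.0709)/0.0102 = -0.0095/0.0102 = -0.93.
Two-sided p-value ≈ 2·Φ(−0.931) = 0.3518, so at α = 0.025 we fail to reject H₀.

z = -0.93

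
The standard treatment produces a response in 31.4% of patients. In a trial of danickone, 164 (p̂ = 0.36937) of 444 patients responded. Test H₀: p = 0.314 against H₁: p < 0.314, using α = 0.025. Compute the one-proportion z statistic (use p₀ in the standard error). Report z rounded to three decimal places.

p̂ = 164/444 ≈ 0.369369.
Standard error under H₀: √(0.314×0.686/444) = 0.022026.
z = (0.369369 − 0.314)/0.022026 = 0.055369/0.022026 = 2.514.
p-value = P(Z < 2.514) ≈ 0.9940; since p > α = 0.025, fail to reject H₀.

z = 2.514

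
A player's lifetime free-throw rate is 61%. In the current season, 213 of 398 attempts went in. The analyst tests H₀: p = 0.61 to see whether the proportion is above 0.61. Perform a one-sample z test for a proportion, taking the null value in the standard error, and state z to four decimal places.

z = -3.0605

p̂ = 213/398 ≈ 0.5351759.
Under H₀, SE = √(0.61·0.39/398) = √(0.000597739) = 0.0244487.
z = (0.5351759 − 0.61)/0.0244487 = -0.0748241/0.0244487 = -3.0605.
p-value = P(Z > -3.060) ≈ 0.9989.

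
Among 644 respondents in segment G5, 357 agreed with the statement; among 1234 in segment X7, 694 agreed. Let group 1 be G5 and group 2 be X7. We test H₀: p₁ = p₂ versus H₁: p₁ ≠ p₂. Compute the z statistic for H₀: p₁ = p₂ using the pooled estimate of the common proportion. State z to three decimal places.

z = -0.334

p̂₁ = 357/644 = 0.55435, p̂₂ = 694/1234 = 0.56240.
Pooled p̂ = (357+694)/(644+1234) = 1051/1878 = 0.55964.
SE = √(0.246443 × 0.00236317) = 0.02413.
z = (0.55435 − 0.56240)/0.02413 = -0.00805/0.02413 = -0.334.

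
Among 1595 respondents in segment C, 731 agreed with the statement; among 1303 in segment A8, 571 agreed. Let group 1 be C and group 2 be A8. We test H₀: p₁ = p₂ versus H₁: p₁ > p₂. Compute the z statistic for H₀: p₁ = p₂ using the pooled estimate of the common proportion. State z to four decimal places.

p̂₁ = 731/1595 = 0.458307, p̂₂ = 571/1303 = 0.438219.
Pooled p̂ = (731+571)/(1595+1303) = 1302/2898 = 0.449275.
SE = √(0.247427 × 0.00139442) = 0.018575.
z = (0.458307 − 0.438219)/0.018575 = 0.020088/0.018575 = 1.0815.

z = 1.0815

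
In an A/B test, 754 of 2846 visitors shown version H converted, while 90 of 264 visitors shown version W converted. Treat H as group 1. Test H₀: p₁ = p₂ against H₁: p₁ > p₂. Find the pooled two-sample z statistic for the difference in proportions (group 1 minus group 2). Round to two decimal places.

z = -2.66

p̂₁ = 754/2846 ≈ 0.2649, p̂₂ = 90/264 ≈ 0.3409.
Pooled p̂ = (754+90)/(2846+264) = 844/3110 = 0.2714.
SE = √(0.197734 × 0.00413925) = 0.0286.
z = (0.2649 − 0.3409)/0.0286 = -0.0760/0.0286 = -2.66.
p-value = P(Z > -2.656) ≈ 0.9960.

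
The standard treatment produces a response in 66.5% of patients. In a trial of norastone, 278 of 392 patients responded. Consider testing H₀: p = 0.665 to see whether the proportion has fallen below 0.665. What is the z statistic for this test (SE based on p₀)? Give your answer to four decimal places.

p̂ = 278/392 ≈ 0.709184.
Standard error under H₀: √(0.665×0.335/392) = 0.023839.
z = (0.709184 − 0.665)/0.023839 = 0.044184/0.023839 = 1.8534.

z = 1.8534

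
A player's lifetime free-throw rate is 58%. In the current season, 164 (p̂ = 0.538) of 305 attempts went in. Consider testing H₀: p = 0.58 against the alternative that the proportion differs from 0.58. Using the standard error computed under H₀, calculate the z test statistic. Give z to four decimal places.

p̂ = 164/305 = 0.537705.
SE = √(p₀(1−p₀)/n) = √(0.2436/305) = 0.028261.
z = (0.537705 − 0.58)/0.028261 = -0.042295/0.028261 = -1.4966.

z = -1.4966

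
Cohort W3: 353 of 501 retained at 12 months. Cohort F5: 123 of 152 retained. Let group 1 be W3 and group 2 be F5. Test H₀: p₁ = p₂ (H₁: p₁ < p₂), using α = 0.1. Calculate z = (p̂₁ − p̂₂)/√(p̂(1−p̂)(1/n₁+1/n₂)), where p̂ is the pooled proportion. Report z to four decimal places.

z = -2.5417

p̂₁ = 353/501 = 0.704591, p̂₂ = 123/152 = 0.809211.
Pooled p̂ = (353+123)/(501+152) = 476/653 = 0.728943.
SE = √(p̂(1−p̂)(1/n₁+1/n₂)) = √(0.728943·0.271057·0.00857496) = √(0.00169428) = 0.041162.
z = (0.704591 − 0.809211)/0.041162 = -0.104620/0.041162 = -2.5417.
p-value = P(Z < -2.542) ≈ 0.0055; since p < α = 0.1, reject H₀.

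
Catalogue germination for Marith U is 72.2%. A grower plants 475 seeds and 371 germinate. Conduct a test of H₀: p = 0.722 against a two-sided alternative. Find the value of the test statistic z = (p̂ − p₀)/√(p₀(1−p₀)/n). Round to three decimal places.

p̂ = 371/475 ≈ 0.781053.
SE = √(p₀(1−p₀)/n) = √(0.20072/475) = 0.020556.
z = (0.781053 − 0.722)/0.020556 = 0.059053/0.020556 = 2.873.

z = 2.873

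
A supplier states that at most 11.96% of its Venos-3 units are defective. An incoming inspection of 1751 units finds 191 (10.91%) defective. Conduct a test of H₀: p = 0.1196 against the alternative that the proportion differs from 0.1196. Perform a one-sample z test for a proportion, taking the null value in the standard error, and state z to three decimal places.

p̂ = 191/1751 = 0.10908.
SE = √(p₀(1−p₀)/n) = √(0.1053/1751) = 0.00775.
z = (0.10908 − 0.1196)/0.00775 = -0.01052/0.00775 = -1.357.
Two-sided p-value ≈ 2·Φ(−1.357) = 0.1749.

z = -1.357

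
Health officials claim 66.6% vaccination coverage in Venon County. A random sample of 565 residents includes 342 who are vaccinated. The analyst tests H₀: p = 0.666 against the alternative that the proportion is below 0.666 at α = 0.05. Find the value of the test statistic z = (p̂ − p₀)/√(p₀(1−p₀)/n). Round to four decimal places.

z = -3.0587

p̂ = 342/565 ≈ 0.605310.
Under H₀, SE = √(0.666·0.334/565) = √(0.000393706) = 0.019842.
z = (0.605310 − 0.666)/0.019842 = -0.060690/0.019842 = -3.0587.
p-value = P(Z < -3.059) ≈ 0.0011, so at α = 0.05 we reject H₀.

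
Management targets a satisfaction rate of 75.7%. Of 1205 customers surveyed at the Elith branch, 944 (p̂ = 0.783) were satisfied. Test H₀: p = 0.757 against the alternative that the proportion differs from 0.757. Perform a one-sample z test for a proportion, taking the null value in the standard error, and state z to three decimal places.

z = 2.137

p̂ = 944/1205 = 0.783402.
Standard error under H₀: √(0.757×0.243/1205) = 0.012355.
z = (0.783402 − 0.757)/0.012355 = 0.026402/0.012355 = 2.137.
p-value = 2·P(Z > 2.137) ≈ 0.0326.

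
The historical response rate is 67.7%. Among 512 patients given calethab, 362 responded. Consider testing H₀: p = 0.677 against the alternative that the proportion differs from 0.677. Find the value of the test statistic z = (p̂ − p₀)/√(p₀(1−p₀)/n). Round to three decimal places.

p̂ = 362/512 ≈ 0.70703.
Under H₀, SE = √(0.677·0.323/512) = √(0.000427092) = 0.02067.
z = (0.70703 − 0.677)/0.02067 = 0.03003/0.02067 = 1.453.
p-value = 2·P(Z > 1.453) ≈ 0.1462.

z = 1.453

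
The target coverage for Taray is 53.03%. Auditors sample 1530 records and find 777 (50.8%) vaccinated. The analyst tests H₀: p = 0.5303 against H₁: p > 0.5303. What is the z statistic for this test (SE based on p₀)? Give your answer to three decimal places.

p̂ = 777/1530 ≈ 0.50784.
Standard error under H₀: √(0.5303×0.4697/1530) = 0.01276.
z = (0.50784 − 0.5303)/0.01276 = -0.02246/0.01276 = -1.760.
p-value = P(Z > -1.760) ≈ 0.9608.

z = -1.760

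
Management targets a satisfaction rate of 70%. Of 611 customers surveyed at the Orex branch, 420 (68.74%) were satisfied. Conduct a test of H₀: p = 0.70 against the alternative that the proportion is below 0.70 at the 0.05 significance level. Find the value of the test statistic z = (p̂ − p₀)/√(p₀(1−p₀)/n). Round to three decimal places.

z = -0.680

p̂ = 420/611 = 0.68740.
SE = √(p₀(1−p₀)/n) = √(0.21/611) = 0.01854.
z = (0.68740 − 0.7)/0.01854 = -0.01260/0.01854 = -0.680.
p-value = P(Z < -0.680) ≈ 0.2483; since p > α = 0.05, fail to reject H₀.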